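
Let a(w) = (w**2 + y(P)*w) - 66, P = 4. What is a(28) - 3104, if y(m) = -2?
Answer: -2442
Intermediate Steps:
a(w) = -66 + w**2 - 2*w (a(w) = (w**2 - 2*w) - 66 = -66 + w**2 - 2*w)
a(28) - 3104 = (-66 + 28**2 - 2*28) - 3104 = (-66 + 784 - 56) - 3104 = 662 - 3104 = -2442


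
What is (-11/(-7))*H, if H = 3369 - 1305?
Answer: 22704/7 ≈ 3243.4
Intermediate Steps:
H = 2064
(-11/(-7))*H = -11/(-7)*2064 = -11*(-1/7)*2064 = (11/7)*2064 = 22704/7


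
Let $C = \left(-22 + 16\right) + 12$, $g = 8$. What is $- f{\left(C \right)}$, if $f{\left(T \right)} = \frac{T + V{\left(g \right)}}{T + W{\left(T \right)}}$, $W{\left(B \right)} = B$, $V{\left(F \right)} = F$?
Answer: $- \frac{7}{6} \approx -1.1667$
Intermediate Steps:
$C = 6$ ($C = -6 + 12 = 6$)
$f{\left(T \right)} = \frac{8 + T}{2 T}$ ($f{\left(T \right)} = \frac{T + 8}{T + T} = \frac{8 + T}{2 T}$)
$- f{\left(C \right)} = - \frac{8 + 6}{2 \cdot 6} = - \frac{14}{2 \cdot 6} = \left(-1\right) \frac{7}{6} = - \frac{7}{6}$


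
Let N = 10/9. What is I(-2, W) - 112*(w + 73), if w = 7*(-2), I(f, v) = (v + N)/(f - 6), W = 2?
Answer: -118951/18 ≈ -6608.4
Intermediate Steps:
N = 10/9 (N = 10*(⅑) = 10/9 ≈ 1.1111)
I(f, v) = (10/9 + v)/(-6 + f) (I(f, v) = (v + 10/9)/(f - 6) = (10/9 + v)/(-6 + f))
w = -14
I(-2, W) - 112*(w + 73) = (10/9 + 2)/(-6 - 2) - 112*(-14 + 73) = (28/9)/(-8) - 112*59 = -⅛*28/9 - 6608 = -7/18 - 6608 = -118951/18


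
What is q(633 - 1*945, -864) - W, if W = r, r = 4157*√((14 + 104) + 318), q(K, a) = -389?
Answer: -389 - 8314*√109 ≈ -87190.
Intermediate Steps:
r = 8314*√109 (r = 4157*√(118 + 318) = 4157*√436 = 4157*(2*√109) = 8314*√109 ≈ 86801.)
W = 8314*√109 ≈ 86801.
q(633 - 1*945, -864) - W = -389 - 8314*√109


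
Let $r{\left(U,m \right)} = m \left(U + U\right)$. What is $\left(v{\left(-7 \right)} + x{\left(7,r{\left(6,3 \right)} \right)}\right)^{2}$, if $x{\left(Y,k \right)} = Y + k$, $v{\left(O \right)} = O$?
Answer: $1296$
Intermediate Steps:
$r{\left(U,m \right)} = 2 U m$ ($r{\left(U,m \right)} = m 2 U = 2 U m$)
$\left(v{\left(-7 \right)} + x{\left(7,r{\left(6,3 \right)} \right)}\right)^{2} = \left(-7 + \left(7 + 2 \cdot 6 \cdot 3\right)\right)^{2} = \left(-7 + \left(7 + 36\right)\right)^{2} = \left(-7 + 43\right)^{2} = 36^{2} = 1296$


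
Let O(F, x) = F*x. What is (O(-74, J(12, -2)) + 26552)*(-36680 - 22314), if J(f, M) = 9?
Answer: -1527118684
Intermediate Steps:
(O(-74, J(12, -2)) + 26552)*(-36680 - 22314) = (-74*9 + 26552)*(-36680 - 22314) = (-666 + 26552)*(-58994) = 25886*(-58994) = -1527118684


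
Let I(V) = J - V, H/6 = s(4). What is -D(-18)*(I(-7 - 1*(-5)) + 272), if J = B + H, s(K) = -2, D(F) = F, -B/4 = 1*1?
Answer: 4644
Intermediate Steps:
B = -4 ≈ -4.0000
H = -12 (H = 6*(-2) = -12)
J = -16 (J = -4 - 12 = -16)
I(V) = -16 - V
-D(-18)*(I(-7 - 1*(-5)) + 272) = -(-18)*((-16 - (-7 - 1*(-5))) + 272) = -(-18)*((-16 - (-7 + 5)) + 272) = -(-18)*((-16 - 1*(-2)) + 272) = -(-18)*((-16 + 2) + 272) = -(-18)*(-14 + 272) = -(-18)*258 = -1*(-4644) = 4644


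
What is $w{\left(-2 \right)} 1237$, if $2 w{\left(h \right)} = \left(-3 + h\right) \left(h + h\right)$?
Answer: $12370$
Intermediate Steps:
$w{\left(h \right)} = h \left(-3 + h\right)$ ($w{\left(h \right)} = \frac{\left(-3 + h\right) \left(h + h\right)}{2} = \frac{\left(-3 + h\right) 2 h}{2} = \frac{2 h \left(-3 + h\right)}{2} = h \left(-3 + h\right)$)
$w{\left(-2 \right)} 1237 = - 2 \left(-3 - 2\right) 1237 = \left(-2\right) \left(-5\right) 1237 = 10 \cdot 1237 = 12370$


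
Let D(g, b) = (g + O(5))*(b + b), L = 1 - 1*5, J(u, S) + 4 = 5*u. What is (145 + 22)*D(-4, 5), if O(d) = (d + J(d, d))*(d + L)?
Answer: 36740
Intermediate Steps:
J(u, S) = -4 + 5*u
L = -4 (L = 1 - 5 = -4)
O(d) = (-4 + d)*(-4 + 6*d) (O(d) = (d + (-4 + 5*d))*(d - 4) = (-4 + 6*d)*(-4 + d) = (-4 + d)*(-4 + 6*d))
D(g, b) = 2*b*(26 + g) (D(g, b) = (g + (16 - 28*5 + 6*5²))*(b + b) = (g + (16 - 140 + 6*25))*(2*b) = (g + (16 - 140 + 150))*(2*b) = (g + 26)*(2*b) = (26 + g)*(2*b) = 2*b*(26 + g))
(145 + 22)*D(-4, 5) = (145 + 22)*(2*5*(26 - 4)) = 167*(2*5*22) = 167*220 = 36740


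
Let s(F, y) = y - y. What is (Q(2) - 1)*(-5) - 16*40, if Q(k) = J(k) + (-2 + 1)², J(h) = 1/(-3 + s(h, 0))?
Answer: -1915/3 ≈ -638.33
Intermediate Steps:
s(F, y) = 0
J(h) = -⅓ (J(h) = 1/(-3 + 0) = 1/(-3) = -⅓)
Q(k) = ⅔ (Q(k) = -⅓ + (-2 + 1)² = -⅓ + (-1)² = -⅓ + 1 = ⅔)
(Q(2) - 1)*(-5) - 16*40 = (⅔ - 1)*(-5) - 16*40 = -⅓*(-5) - 640 = 5/3 - 640 = -1915/3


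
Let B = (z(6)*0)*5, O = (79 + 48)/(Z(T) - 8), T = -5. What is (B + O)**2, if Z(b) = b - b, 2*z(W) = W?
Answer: 16129/64 ≈ 252.02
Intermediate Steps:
z(W) = W/2
Z(b) = 0
O = -127/8 (O = (79 + 48)/(0 - 8) = 127/(-8) = 127*(-1/8) = -127/8 ≈ -15.875)
B = 0 (B = (((1/2)*6)*0)*5 = (3*0)*5 = 0*5 = 0)
(B + O)**2 = (0 - 127/8)**2 = (-127/8)**2 = 16129/64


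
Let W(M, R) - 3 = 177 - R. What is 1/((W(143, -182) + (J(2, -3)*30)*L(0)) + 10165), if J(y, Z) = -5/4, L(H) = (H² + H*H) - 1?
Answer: 2/21129 ≈ 9.4657e-5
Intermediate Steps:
W(M, R) = 180 - R (W(M, R) = 3 + (177 - R) = 180 - R)
L(H) = -1 + 2*H² (L(H) = (H² + H²) - 1 = 2*H² - 1 = -1 + 2*H²)
J(y, Z) = -5/4 (J(y, Z) = -5*¼ = -5/4)
1/((W(143, -182) + (J(2, -3)*30)*L(0)) + 10165) = 1/(((180 - 1*(-182)) + (-5/4*30)*(-1 + 2*0²)) + 10165) = 1/(((180 + 182) - 75*(-1 + 2*0)/2) + 10165) = 1/((362 - 75*(-1 + 0)/2) + 10165) = 1/((362 - 75/2*(-1)) + 10165) = 1/((362 + 75/2) + 10165) = 1/(799/2 + 10165) = 1/(21129/2) = 2/21129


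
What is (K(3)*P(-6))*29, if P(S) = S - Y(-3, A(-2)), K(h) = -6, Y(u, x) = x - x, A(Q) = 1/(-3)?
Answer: 1044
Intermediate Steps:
A(Q) = -1/3
Y(u, x) = 0
P(S) = S (P(S) = S - 1*0 = S + 0 = S)
(K(3)*P(-6))*29 = -6*(-6)*29 = 36*29 = 1044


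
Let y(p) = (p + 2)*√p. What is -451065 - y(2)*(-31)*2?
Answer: -451065 + 248*√2 ≈ -4.5071e+5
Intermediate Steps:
y(p) = √p*(2 + p) (y(p) = (2 + p)*√p = √p*(2 + p))
-451065 - y(2)*(-31)*2 = -451065 - (√2*(2 + 2))*(-31)*2 = -451065 - (√2*4)*(-31)*2 = -451065 - (4*√2)*(-31)*2 = -451065 - (-124*√2)*2 = -451065 - (-248)*√2 = -451065 + 248*√2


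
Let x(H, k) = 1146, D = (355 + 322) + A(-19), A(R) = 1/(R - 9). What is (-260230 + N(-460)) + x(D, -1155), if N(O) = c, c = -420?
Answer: -259504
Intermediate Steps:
A(R) = 1/(-9 + R)
D = 18955/28 (D = (355 + 322) + 1/(-9 - 19) = 677 + 1/(-28) = 677 - 1/28 = 18955/28 ≈ 676.96)
N(O) = -420
(-260230 + N(-460)) + x(D, -1155) = (-260230 - 420) + 1146 = -260650 + 1146 = -259504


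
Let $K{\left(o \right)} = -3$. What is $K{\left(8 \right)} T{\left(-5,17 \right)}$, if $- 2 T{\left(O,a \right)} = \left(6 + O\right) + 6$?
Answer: $\frac{21}{2} \approx 10.5$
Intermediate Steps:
$T{\left(O,a \right)} = -6 - \frac{O}{2}$ ($T{\left(O,a \right)} = - \frac{\left(6 + O\right) + 6}{2} = - \frac{12 + O}{2} = -6 - \frac{O}{2}$)
$K{\left(8 \right)} T{\left(-5,17 \right)} = - 3 \left(-6 - - \frac{5}{2}\right) = - 3 \left(-6 + \frac{5}{2}\right) = \left(-3\right) \left(- \frac{7}{2}\right) = \frac{21}{2}$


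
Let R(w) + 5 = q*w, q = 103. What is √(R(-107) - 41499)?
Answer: 5*I*√2101 ≈ 229.18*I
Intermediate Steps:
R(w) = -5 + 103*w
√(R(-107) - 41499) = √((-5 + 103*(-107)) - 41499) = √((-5 - 11021) - 41499) = √(-11026 - 41499) = √(-52525) = 5*I*√2101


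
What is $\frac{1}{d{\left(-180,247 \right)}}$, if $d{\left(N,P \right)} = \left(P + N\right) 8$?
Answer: $\frac{1}{536} \approx 0.0018657$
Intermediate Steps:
$d{\left(N,P \right)} = 8 N + 8 P$ ($d{\left(N,P \right)} = \left(N + P\right) 8 = 8 N + 8 P$)
$\frac{1}{d{\left(-180,247 \right)}} = \frac{1}{8 \left(-180\right) + 8 \cdot 247} = \frac{1}{-1440 + 1976} = \frac{1}{536}$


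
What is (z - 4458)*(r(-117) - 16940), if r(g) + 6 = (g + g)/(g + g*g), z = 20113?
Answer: -15386814195/58 ≈ -2.6529e+8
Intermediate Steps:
r(g) = -6 + 2*g/(g + g**2) (r(g) = -6 + (g + g)/(g + g*g) = -6 + (2*g)/(g + g**2) = -6 + 2*g/(g + g**2))
(z - 4458)*(r(-117) - 16940) = (20113 - 4458)*(2*(-2 - 3*(-117))/(1 - 117) - 16940) = 15655*(2*(-2 + 351)/(-116) - 16940) = 15655*(2*(-1/116)*349 - 16940) = 15655*(-349/58 - 16940) = 15655*(-982869/58) = -15386814195/58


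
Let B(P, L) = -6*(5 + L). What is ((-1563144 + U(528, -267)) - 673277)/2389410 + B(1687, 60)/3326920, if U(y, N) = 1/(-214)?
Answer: -663518202790/708819352617 ≈ -0.93609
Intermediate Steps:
B(P, L) = -30 - 6*L
U(y, N) = -1/214
((-1563144 + U(528, -267)) - 673277)/2389410 + B(1687, 60)/3326920 = ((-1563144 - 1/214) - 673277)/2389410 + (-30 - 6*60)/3326920 = (-334512817/214 - 673277)*(1/2389410) + (-30 - 360)*(1/3326920) = -478594095/214*1/2389410 - 390*1/3326920 = -31906273/34088916 - 39/332692 = -663518202790/708819352617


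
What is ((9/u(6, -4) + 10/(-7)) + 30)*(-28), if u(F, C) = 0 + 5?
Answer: -4252/5 ≈ -850.40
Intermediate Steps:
u(F, C) = 5
((9/u(6, -4) + 10/(-7)) + 30)*(-28) = ((9/5 + 10/(-7)) + 30)*(-28) = ((9*(1/5) + 10*(-1/7)) + 30)*(-28) = ((9/5 - 10/7) + 30)*(-28) = (13/35 + 30)*(-28) = (1063/35)*(-28) = -4252/5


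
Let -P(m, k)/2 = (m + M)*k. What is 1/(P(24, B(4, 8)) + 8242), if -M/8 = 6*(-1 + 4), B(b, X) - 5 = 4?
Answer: 1/10402 ≈ 9.6135e-5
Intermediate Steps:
B(b, X) = 9 (B(b, X) = 5 + 4 = 9)
M = -144 (M = -48*(-1 + 4) = -48*3 = -8*18 = -144)
P(m, k) = -2*k*(-144 + m) (P(m, k) = -2*(m - 144)*k = -2*(-144 + m)*k = -2*k*(-144 + m))
1/(P(24, B(4, 8)) + 8242) = 1/(2*9*(144 - 1*24) + 8242) = 1/(2*9*(144 - 24) + 8242) = 1/(2*9*120 + 8242) = 1/(2160 + 8242) = 1/10402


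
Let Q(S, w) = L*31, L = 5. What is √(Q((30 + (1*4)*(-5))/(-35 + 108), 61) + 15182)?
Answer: 7*√313 ≈ 123.84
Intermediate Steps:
Q(S, w) = 155 (Q(S, w) = 5*31 = 155)
√(Q((30 + (1*4)*(-5))/(-35 + 108), 61) + 15182) = √(155 + 15182) = √15337 = 7*√313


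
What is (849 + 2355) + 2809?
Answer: 6013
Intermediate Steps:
(849 + 2355) + 2809 = 3204 + 2809 = 6013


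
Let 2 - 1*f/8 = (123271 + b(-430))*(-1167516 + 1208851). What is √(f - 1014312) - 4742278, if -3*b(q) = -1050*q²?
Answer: -4742278 + 4*I*√1340045029286 ≈ -4.7423e+6 + 4.6304e+6*I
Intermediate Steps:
b(q) = 350*q² (b(q) = -(-350)*q² = 350*q²)
f = -21440719454264 (f = 16 - 8*(123271 + 350*(-430)²)*(-1167516 + 1208851) = 16 - 8*(123271 + 350*184900)*41335 = 16 - 8*(123271 + 64715000)*41335 = 16 - 518706168*41335 = 16 - 8*2680089931785 = 16 - 21440719454280 = -21440719454264)
√(f - 1014312) - 4742278 = √(-21440719454264 - 1014312) - 4742278 = √(-21440720468576) - 4742278 = 4*I*√1340045029286 - 4742278 = -4742278 + 4*I*√1340045029286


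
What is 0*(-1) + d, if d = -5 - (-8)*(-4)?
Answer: -37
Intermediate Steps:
d = -37 (d = -5 - 4*8 = -5 - 32 = -37)
0*(-1) + d = 0*(-1) - 37 = 0 - 37 = -37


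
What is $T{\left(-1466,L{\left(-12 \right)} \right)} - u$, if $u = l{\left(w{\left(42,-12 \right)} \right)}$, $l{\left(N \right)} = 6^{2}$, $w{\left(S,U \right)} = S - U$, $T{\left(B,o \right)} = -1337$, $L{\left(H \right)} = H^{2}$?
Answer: $-1373$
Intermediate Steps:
$l{\left(N \right)} = 36$
$u = 36$
$T{\left(-1466,L{\left(-12 \right)} \right)} - u = -1337 - 36 = -1373$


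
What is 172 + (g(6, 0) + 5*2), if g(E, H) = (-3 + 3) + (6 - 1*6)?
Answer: 182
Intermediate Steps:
g(E, H) = 0 (g(E, H) = 0 + (6 - 6) = 0 + 0 = 0)
172 + (g(6, 0) + 5*2) = 172 + (0 + 5*2) = 172 + (0 + 10) = 172 + 10 = 182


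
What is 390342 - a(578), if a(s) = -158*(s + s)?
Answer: 572990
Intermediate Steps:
a(s) = -316*s
390342 - a(578) = 390342 - (-316)*578 = 390342 - 1*(-182648) = 390342 + 182648 = 572990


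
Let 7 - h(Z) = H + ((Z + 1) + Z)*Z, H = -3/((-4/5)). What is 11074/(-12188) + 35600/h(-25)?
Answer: -894844919/29781378 ≈ -30.047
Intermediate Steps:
H = 15/4 (H = -3/((-4*⅕)) = -3/(-⅘) = -3*(-5/4) = 15/4 ≈ 3.7500)
h(Z) = 13/4 - Z*(1 + 2*Z) (h(Z) = 7 - (15/4 + ((Z + 1) + Z)*Z) = 7 - (15/4 + ((1 + Z) + Z)*Z) = 7 - (15/4 + (1 + 2*Z)*Z) = 7 - (15/4 + Z*(1 + 2*Z)) = 7 + (-15/4 - Z*(1 + 2*Z)) = 13/4 - Z*(1 + 2*Z))
11074/(-12188) + 35600/h(-25) = 11074/(-12188) + 35600/(13/4 - 1*(-25) - 2*(-25)²) = 11074*(-1/12188) + 35600/(13/4 + 25 - 2*625) = -5537/6094 + 35600/(13/4 + 25 - 1250) = -5537/6094 + 35600/(-4887/4) = -5537/6094 + 35600*(-4/4887) = -5537/6094 - 142400/4887 = -894844919/29781378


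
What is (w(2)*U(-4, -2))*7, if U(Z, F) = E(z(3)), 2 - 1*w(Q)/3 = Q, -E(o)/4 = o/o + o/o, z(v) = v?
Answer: 0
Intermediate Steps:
E(o) = -8 (E(o) = -4*(o/o + o/o) = -4*(1 + 1) = -4*2 = -8)
w(Q) = 6 - 3*Q
U(Z, F) = -8
(w(2)*U(-4, -2))*7 = ((6 - 3*2)*(-8))*7 = ((6 - 6)*(-8))*7 = (0*(-8))*7 = 0*7 = 0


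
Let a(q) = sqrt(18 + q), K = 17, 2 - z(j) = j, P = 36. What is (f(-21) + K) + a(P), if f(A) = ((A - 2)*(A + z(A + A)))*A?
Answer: 11126 + 3*sqrt(6) ≈ 11133.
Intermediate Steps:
z(j) = 2 - j
f(A) = A*(-2 + A)*(2 - A) (f(A) = ((A - 2)*(A + (2 - (A + A))))*A = ((-2 + A)*(A + (2 - 2*A)))*A = ((-2 + A)*(2 - A))*A = A*(-2 + A)*(2 - A))
(f(-21) + K) + a(P) = (-21*(-4 - 1*(-21)**2 + 4*(-21)) + 17) + sqrt(18 + 36) = (-21*(-4 - 1*441 - 84) + 17) + sqrt(54) = (-21*(-4 - 441 - 84) + 17) + 3*sqrt(6) = (-21*(-529) + 17) + 3*sqrt(6) = (11109 + 17) + 3*sqrt(6) = 11126 + 3*sqrt(6)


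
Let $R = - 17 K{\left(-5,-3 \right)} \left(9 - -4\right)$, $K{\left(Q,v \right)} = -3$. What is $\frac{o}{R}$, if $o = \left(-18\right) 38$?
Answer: $- \frac{228}{221} \approx -1.0317$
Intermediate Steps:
$R = 663$ ($R = \left(-17\right) \left(-3\right) \left(9 - -4\right) = 51 \left(9 + 4\right) = 51 \cdot 13 = 663$)
$o = -684$
$\frac{o}{R} = - \frac{684}{663} = \left(-684\right) \frac{1}{663} = - \frac{228}{221}$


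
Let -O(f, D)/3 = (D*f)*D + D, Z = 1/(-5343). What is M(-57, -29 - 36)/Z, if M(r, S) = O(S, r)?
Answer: -3385998018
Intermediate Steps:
Z = -1/5343 ≈ -0.00018716
O(f, D) = -3*D - 3*f*D² (O(f, D) = -3*((D*f)*D + D) = -3*(f*D² + D) = -3*(D + f*D²) = -3*D - 3*f*D²)
M(r, S) = -3*r*(1 + S*r) (M(r, S) = -3*r*(1 + r*S) = -3*r*(1 + S*r))
M(-57, -29 - 36)/Z = (-3*(-57)*(1 + (-29 - 36)*(-57)))/(-1/5343) = -3*(-57)*(1 - 65*(-57))*(-5343) = -3*(-57)*(1 + 3705)*(-5343) = -3*(-57)*3706*(-5343) = 633726*(-5343) = -3385998018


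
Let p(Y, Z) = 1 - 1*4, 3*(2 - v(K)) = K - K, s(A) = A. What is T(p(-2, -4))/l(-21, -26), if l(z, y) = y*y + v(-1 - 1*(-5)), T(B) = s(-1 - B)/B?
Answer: -1/1017 ≈ -0.00098328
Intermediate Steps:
v(K) = 2 (v(K) = 2 - (K - K)/3 = 2 - 1/3*0 = 2 + 0 = 2)
p(Y, Z) = -3 (p(Y, Z) = 1 - 4 = -3)
T(B) = (-1 - B)/B
l(z, y) = 2 + y**2 (l(z, y) = y*y + 2 = y**2 + 2 = 2 + y**2)
T(p(-2, -4))/l(-21, -26) = ((-1 - 1*(-3))/(-3))/(2 + (-26)**2) = (-(-1 + 3)/3)/(2 + 676) = -1/3*2/678 = -2/3*1/678 = -1/1017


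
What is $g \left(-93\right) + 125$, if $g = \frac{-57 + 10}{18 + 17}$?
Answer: $\frac{8746}{35} \approx 249.89$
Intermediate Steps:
$g = - \frac{47}{35} \approx -1.3429$
$g \left(-93\right) + 125 = \left(- \frac{47}{35}\right) \left(-93\right) + 125 = \frac{4371}{35} + 125 = \frac{8746}{35}$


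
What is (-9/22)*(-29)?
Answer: 261/22 ≈ 11.864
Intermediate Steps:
(-9/22)*(-29) = ((1/22)*(-9))*(-29) = -9/22*(-29) = 261/22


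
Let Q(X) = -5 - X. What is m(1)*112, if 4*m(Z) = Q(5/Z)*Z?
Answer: -280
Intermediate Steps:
m(Z) = Z*(-5 - 5/Z)/4 (m(Z) = ((-5 - 5/Z)*Z)/4 = (Z*(-5 - 5/Z))/4 = Z*(-5 - 5/Z)/4)
m(1)*112 = (-5/4 - 5/4*1)*112 = (-5/4 - 5/4)*112 = -5/2*112 = -280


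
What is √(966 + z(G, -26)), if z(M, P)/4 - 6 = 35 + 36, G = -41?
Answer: 7*√26 ≈ 35.693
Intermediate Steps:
z(M, P) = 308 (z(M, P) = 24 + 4*(35 + 36) = 24 + 4*71 = 24 + 284 = 308)
√(966 + z(G, -26)) = √(966 + 308) = √1274 = 7*√26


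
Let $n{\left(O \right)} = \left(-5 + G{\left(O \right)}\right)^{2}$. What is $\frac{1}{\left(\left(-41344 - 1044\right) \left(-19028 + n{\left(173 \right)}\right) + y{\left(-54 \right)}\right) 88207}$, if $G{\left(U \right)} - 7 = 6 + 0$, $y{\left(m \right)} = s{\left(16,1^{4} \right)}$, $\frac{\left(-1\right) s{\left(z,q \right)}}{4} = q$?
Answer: $\frac{1}{70904846591796} \approx 1.4103 \cdot 10^{-14}$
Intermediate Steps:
$s{\left(z,q \right)} = - 4 q$
$y{\left(m \right)} = -4$ ($y{\left(m \right)} = - 4 \cdot 1^{4} = \left(-4\right) 1 = -4$)
$G{\left(U \right)} = 13$ ($G{\left(U \right)} = 7 + \left(6 + 0\right) = 7 + 6 = 13$)
$n{\left(O \right)} = 64$ ($n{\left(O \right)} = \left(-5 + 13\right)^{2} = 8^{2} = 64$)
$\frac{1}{\left(\left(-41344 - 1044\right) \left(-19028 + n{\left(173 \right)}\right) + y{\left(-54 \right)}\right) 88207} = \frac{1}{\left(\left(-41344 - 1044\right) \left(-19028 + 64\right) - 4\right) 88207} = \frac{1}{\left(-42388\right) \left(-18964\right) - 4} \cdot \frac{1}{88207} = \frac{1}{803846032 - 4} \cdot \frac{1}{88207} = \frac{1}{803846028} \cdot \frac{1}{88207} = \frac{1}{70904846591796}$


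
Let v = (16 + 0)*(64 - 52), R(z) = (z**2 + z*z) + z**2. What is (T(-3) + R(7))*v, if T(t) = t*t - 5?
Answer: 28992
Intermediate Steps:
T(t) = -5 + t**2 (T(t) = t**2 - 5 = -5 + t**2)
R(z) = 3*z**2 (R(z) = (z**2 + z**2) + z**2 = 2*z**2 + z**2 = 3*z**2)
v = 192 (v = 16*12 = 192)
(T(-3) + R(7))*v = ((-5 + (-3)**2) + 3*7**2)*192 = ((-5 + 9) + 3*49)*192 = (4 + 147)*192 = 151*192 = 28992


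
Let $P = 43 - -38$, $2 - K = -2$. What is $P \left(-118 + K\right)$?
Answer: $-9234$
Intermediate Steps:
$K = 4$ ($K = 2 - -2 = 2 + 2 = 4$)
$P = 81$ ($P = 43 + 38 = 81$)
$P \left(-118 + K\right) = 81 \left(-118 + 4\right) = 81 \left(-114\right) = -9234$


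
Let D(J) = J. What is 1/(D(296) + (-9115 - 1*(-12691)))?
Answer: 1/3872 ≈ 0.00025826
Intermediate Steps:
1/(D(296) + (-9115 - 1*(-12691))) = 1/(296 + (-9115 - 1*(-12691))) = 1/(296 + (-9115 + 12691)) = 1/(296 + 3576) = 1/3872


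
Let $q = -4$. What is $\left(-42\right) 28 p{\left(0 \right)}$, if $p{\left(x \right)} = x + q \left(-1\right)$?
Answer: $-4704$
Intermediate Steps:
$p{\left(x \right)} = 4 + x$ ($p{\left(x \right)} = x - -4 = x + 4 = 4 + x$)
$\left(-42\right) 28 p{\left(0 \right)} = \left(-42\right) 28 \left(4 + 0\right) = \left(-1176\right) 4 = -4704$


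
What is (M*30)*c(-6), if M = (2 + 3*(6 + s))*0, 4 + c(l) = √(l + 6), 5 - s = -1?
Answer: 0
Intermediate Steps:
s = 6 (s = 5 - 1*(-1) = 5 + 1 = 6)
c(l) = -4 + √(6 + l) (c(l) = -4 + √(l + 6) = -4 + √(6 + l))
M = 0 (M = (2 + 3*(6 + 6))*0 = (2 + 3*12)*0 = (2 + 36)*0 = 38*0 = 0)
(M*30)*c(-6) = (0*30)*(-4 + √(6 - 6)) = 0*(-4 + √0) = 0*(-4 + 0) = 0*(-4) = 0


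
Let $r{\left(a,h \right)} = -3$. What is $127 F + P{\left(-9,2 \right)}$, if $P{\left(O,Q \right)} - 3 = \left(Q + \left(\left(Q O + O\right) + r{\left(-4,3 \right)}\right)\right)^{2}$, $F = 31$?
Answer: $4724$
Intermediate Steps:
$P{\left(O,Q \right)} = 3 + \left(-3 + O + Q + O Q\right)^{2}$ ($P{\left(O,Q \right)} = 3 + \left(Q - \left(3 - O - Q O\right)\right)^{2} = 3 + \left(Q - \left(3 - O - O Q\right)\right)^{2} = 3 + \left(Q + \left(-3 + O + O Q\right)\right)^{2} = 3 + \left(-3 + O + Q + O Q\right)^{2}$)
$127 F + P{\left(-9,2 \right)} = 127 \cdot 31 + \left(3 + \left(-3 - 9 + 2 - 18\right)^{2}\right) = 3937 + \left(3 + \left(-3 - 9 + 2 - 18\right)^{2}\right) = 3937 + \left(3 + \left(-28\right)^{2}\right) = 3937 + \left(3 + 784\right) = 3937 + 787 = 4724$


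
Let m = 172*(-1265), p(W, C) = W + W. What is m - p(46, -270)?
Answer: -217672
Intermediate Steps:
p(W, C) = 2*W
m = -217580
m - p(46, -270) = -217580 - 2*46 = -217580 - 1*92 = -217580 - 92 = -217672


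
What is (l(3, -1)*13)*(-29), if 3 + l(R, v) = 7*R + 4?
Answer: -8294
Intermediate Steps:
l(R, v) = 1 + 7*R (l(R, v) = -3 + (7*R + 4) = -3 + (4 + 7*R) = 1 + 7*R)
(l(3, -1)*13)*(-29) = ((1 + 7*3)*13)*(-29) = ((1 + 21)*13)*(-29) = (22*13)*(-29) = 286*(-29) = -8294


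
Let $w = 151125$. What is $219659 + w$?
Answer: $370784$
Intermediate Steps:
$219659 + w = 219659 + 151125 = 370784$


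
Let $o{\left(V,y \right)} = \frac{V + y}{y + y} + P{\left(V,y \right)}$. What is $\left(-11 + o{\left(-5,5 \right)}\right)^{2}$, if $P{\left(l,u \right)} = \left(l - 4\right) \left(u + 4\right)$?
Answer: $8464$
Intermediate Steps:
$P{\left(l,u \right)} = \left(-4 + l\right) \left(4 + u\right)$
$o{\left(V,y \right)} = -16 - 4 y + 4 V + V y + \frac{V + y}{2 y}$ ($o{\left(V,y \right)} = \frac{V + y}{y + y} + \left(-16 - 4 y + 4 V + V y\right) = \frac{V + y}{2 y} + \left(-16 - 4 y + 4 V + V y\right) = -16 - 4 y + 4 V + V y + \frac{V + y}{2 y}$)
$\left(-11 + o{\left(-5,5 \right)}\right)^{2} = \left(-11 - \left(\frac{161}{2} + \frac{1}{2}\right)\right)^{2} = \left(-11 - 81\right)^{2} = \left(-92\right)^{2} = 8464$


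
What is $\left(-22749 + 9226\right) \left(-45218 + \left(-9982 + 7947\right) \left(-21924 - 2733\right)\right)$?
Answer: $-677932020371$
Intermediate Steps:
$\left(-22749 + 9226\right) \left(-45218 + \left(-9982 + 7947\right) \left(-21924 - 2733\right)\right) = - 13523 \left(-45218 - -50176995\right) = - 13523 \left(-45218 + 50176995\right) = \left(-13523\right) 50131777 = -677932020371$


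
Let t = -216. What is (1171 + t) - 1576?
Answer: -621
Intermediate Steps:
(1171 + t) - 1576 = (1171 - 216) - 1576 = 955 - 1576 = -621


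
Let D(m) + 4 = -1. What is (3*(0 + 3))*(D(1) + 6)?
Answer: 9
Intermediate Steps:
D(m) = -5 (D(m) = -4 - 1 = -5)
(3*(0 + 3))*(D(1) + 6) = (3*(0 + 3))*(-5 + 6) = (3*3)*1 = 9*1 = 9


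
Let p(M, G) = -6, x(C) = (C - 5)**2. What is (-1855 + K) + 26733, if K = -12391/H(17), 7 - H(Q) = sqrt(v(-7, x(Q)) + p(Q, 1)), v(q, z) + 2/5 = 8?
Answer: 5462401/237 - 24782*sqrt(10)/237 ≈ 22717.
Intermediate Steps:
x(C) = (-5 + C)**2
v(q, z) = 38/5 (v(q, z) = -2/5 + 8 = 38/5)
H(Q) = 7 - 2*sqrt(10)/5 (H(Q) = 7 - sqrt(38/5 - 6) = 7 - sqrt(8/5) = 7 - 2*sqrt(10)/5)
K = -12391/(7 - 2*sqrt(10)/5) ≈ -2160.6
(-1855 + K) + 26733 = (-1855 + (-433685/237 - 24782*sqrt(10)/237)) + 26733 = (-873320/237 - 24782*sqrt(10)/237) + 26733 = 5462401/237 - 24782*sqrt(10)/237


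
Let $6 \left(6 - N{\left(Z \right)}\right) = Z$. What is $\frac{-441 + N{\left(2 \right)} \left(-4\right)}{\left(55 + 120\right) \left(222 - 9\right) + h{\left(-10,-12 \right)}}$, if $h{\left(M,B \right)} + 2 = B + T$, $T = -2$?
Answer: $- \frac{1391}{111777} \approx -0.012444$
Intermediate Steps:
$h{\left(M,B \right)} = -4 + B$ ($h{\left(M,B \right)} = -2 + \left(B - 2\right) = -2 + \left(-2 + B\right) = -4 + B$)
$N{\left(Z \right)} = 6 - \frac{Z}{6}$
$\frac{-441 + N{\left(2 \right)} \left(-4\right)}{\left(55 + 120\right) \left(222 - 9\right) + h{\left(-10,-12 \right)}} = \frac{-441 + \left(6 - \frac{1}{3}\right) \left(-4\right)}{\left(55 + 120\right) \left(222 - 9\right) - 16} = \frac{-441 + \left(6 - \frac{1}{3}\right) \left(-4\right)}{175 \cdot 213 - 16} = \frac{-441 + \frac{17}{3} \left(-4\right)}{37275 - 16} = \frac{-441 - \frac{68}{3}}{37259} = \left(- \frac{1391}{3}\right) \frac{1}{37259} = - \frac{1391}{111777}$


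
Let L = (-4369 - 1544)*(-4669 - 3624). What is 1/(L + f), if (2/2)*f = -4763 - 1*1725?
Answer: 1/49030021 ≈ 2.0396e-8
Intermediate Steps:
L = 49036509 (L = -5913*(-8293) = 49036509)
f = -6488 (f = -4763 - 1*1725 = -4763 - 1725 = -6488)
1/(L + f) = 1/(49036509 - 6488) = 1/49030021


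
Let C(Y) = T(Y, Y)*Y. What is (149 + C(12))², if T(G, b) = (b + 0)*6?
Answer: 1026169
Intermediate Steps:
T(G, b) = 6*b (T(G, b) = b*6 = 6*b)
C(Y) = 6*Y² (C(Y) = (6*Y)*Y = 6*Y²)
(149 + C(12))² = (149 + 6*12²)² = (149 + 6*144)² = (149 + 864)² = 1013² = 1026169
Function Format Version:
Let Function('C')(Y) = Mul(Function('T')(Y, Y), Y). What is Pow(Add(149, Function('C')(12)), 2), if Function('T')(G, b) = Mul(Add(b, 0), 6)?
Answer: 1026169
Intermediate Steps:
Function('T')(G, b) = Mul(6, b) (Function('T')(G, b) = Mul(b, 6) = Mul(6, b))
Function('C')(Y) = Mul(6, Pow(Y, 2)) (Function('C')(Y) = Mul(Mul(6, Y), Y) = Mul(6, Pow(Y, 2)))
Pow(Add(149, Function('C')(12)), 2) = Pow(Add(149, Mul(6, Pow(12, 2))), 2) = Pow(Add(149, Mul(6, 144)), 2) = Pow(Add(149, 864), 2) = Pow(1013, 2) = 1026169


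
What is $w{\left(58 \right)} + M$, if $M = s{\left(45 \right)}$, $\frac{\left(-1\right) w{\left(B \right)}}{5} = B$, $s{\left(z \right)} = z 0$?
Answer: $-290$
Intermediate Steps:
$s{\left(z \right)} = 0$
$w{\left(B \right)} = - 5 B$
$M = 0$
$w{\left(58 \right)} + M = \left(-5\right) 58 + 0 = -290 + 0 = -290$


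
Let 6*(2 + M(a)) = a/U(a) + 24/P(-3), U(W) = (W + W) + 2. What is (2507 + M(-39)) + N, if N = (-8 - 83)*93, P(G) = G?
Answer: -2717417/456 ≈ -5959.3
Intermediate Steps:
U(W) = 2 + 2*W (U(W) = 2*W + 2 = 2 + 2*W)
M(a) = -10/3 + a/(6*(2 + 2*a)) (M(a) = -2 + (a/(2 + 2*a) + 24/(-3))/6 = -2 + (a/(2 + 2*a) + 24*(-⅓))/6 = -2 + (a/(2 + 2*a) - 8)/6 = -2 + (-8 + a/(2 + 2*a))/6 = -2 + (-4/3 + a/(6*(2 + 2*a))) = -10/3 + a/(6*(2 + 2*a)))
N = -8463 (N = -91*93 = -8463)
(2507 + M(-39)) + N = (2507 + (-40 - 39*(-39))/(12*(1 - 39))) - 8463 = (2507 + (1/12)*(-40 + 1521)/(-38)) - 8463 = (2507 + (1/12)*(-1/38)*1481) - 8463 = (2507 - 1481/456) - 8463 = 1141711/456 - 8463 = -2717417/456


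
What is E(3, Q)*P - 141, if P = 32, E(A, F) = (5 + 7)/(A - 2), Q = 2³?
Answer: 243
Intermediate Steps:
Q = 8
E(A, F) = 12/(-2 + A)
E(3, Q)*P - 141 = (12/(-2 + 3))*32 - 141 = (12/1)*32 - 141 = (12*1)*32 - 141 = 12*32 - 141 = 384 - 141 = 243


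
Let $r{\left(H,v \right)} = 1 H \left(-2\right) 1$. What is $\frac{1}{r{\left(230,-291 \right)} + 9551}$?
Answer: $\frac{1}{9091} \approx 0.00011$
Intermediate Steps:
$r{\left(H,v \right)} = - 2 H$ ($r{\left(H,v \right)} = H \left(-2\right) 1 = - 2 H 1 = - 2 H$)
$\frac{1}{r{\left(230,-291 \right)} + 9551} = \frac{1}{\left(-2\right) 230 + 9551} = \frac{1}{-460 + 9551} = \frac{1}{9091}$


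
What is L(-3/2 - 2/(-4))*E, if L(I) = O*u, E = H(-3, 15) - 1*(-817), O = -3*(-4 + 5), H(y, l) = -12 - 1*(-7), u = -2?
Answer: 4872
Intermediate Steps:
H(y, l) = -5 (H(y, l) = -12 + 7 = -5)
O = -3 (O = -3*1 = -3)
E = 812 (E = -5 - 1*(-817) = -5 + 817 = 812)
L(I) = 6 (L(I) = -3*(-2) = 6)
L(-3/2 - 2/(-4))*E = 6*812 = 4872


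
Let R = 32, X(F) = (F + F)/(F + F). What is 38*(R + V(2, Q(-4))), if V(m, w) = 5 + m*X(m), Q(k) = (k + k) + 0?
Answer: 1482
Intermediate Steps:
X(F) = 1 (X(F) = (2*F)/((2*F)) = (2*F)*(1/(2*F)) = 1)
Q(k) = 2*k (Q(k) = 2*k + 0 = 2*k)
V(m, w) = 5 + m (V(m, w) = 5 + m*1 = 5 + m)
38*(R + V(2, Q(-4))) = 38*(32 + (5 + 2)) = 38*(32 + 7) = 38*39 = 1482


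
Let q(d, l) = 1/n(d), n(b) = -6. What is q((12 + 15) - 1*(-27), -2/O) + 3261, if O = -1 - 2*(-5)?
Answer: 19565/6 ≈ 3260.8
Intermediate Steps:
O = 9 (O = -1 + 10 = 9)
q(d, l) = -⅙ (q(d, l) = 1/(-6) = -⅙)
q((12 + 15) - 1*(-27), -2/O) + 3261 = -⅙ + 3261 = 19565/6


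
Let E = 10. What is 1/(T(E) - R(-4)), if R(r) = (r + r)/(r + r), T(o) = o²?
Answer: 1/99 ≈ 0.010101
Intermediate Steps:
R(r) = 1 (R(r) = (2*r)/((2*r)) = (2*r)*(1/(2*r)) = 1)
1/(T(E) - R(-4)) = 1/(10² - 1*1) = 1/(100 - 1) = 1/99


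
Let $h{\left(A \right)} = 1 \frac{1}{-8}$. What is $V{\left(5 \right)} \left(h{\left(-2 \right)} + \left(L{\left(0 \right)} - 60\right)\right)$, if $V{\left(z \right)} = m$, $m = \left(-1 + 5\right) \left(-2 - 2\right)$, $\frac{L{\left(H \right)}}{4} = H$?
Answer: $962$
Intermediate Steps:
$L{\left(H \right)} = 4 H$
$m = -16$ ($m = 4 \left(-4\right) = -16$)
$V{\left(z \right)} = -16$
$h{\left(A \right)} = - \frac{1}{8}$ ($h{\left(A \right)} = 1 \left(- \frac{1}{8}\right) = - \frac{1}{8}$)
$V{\left(5 \right)} \left(h{\left(-2 \right)} + \left(L{\left(0 \right)} - 60\right)\right) = - 16 \left(- \frac{1}{8} + \left(4 \cdot 0 - 60\right)\right) = - 16 \left(- \frac{1}{8} + \left(0 - 60\right)\right) = - 16 \left(- \frac{1}{8} - 60\right) = \left(-16\right) \left(- \frac{481}{8}\right) = 962$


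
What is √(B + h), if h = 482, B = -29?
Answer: √453 ≈ 21.284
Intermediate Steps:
√(B + h) = √(-29 + 482) = √453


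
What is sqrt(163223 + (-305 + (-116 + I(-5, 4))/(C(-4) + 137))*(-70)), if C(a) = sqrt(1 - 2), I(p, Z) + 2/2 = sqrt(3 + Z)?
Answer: sqrt(1877)*sqrt(346443521 + 7*(117 - sqrt(7))*(137 - I))/1877 ≈ 429.69 - 0.00049625*I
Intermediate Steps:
I(p, Z) = -1 + sqrt(3 + Z)
C(a) = I (C(a) = sqrt(-1) = I)
sqrt(163223 + (-305 + (-116 + I(-5, 4))/(C(-4) + 137))*(-70)) = sqrt(163223 + (-305 + (-116 + (-1 + sqrt(3 + 4)))/(I + 137))*(-70)) = sqrt(163223 + (-305 + (-116 + (-1 + sqrt(7)))/(137 + I))*(-70)) = sqrt(163223 + (-305 + (-117 + sqrt(7))*((137 - I)/18770))*(-70)) = sqrt(163223 + (-305 + (-117 + sqrt(7))*(137 - I)/18770)*(-70)) = sqrt(163223 + (21350 - 7*(-117 + sqrt(7))*(137 - I)/1877)) = sqrt(184573 - 7*(-117 + sqrt(7))*(137 - I)/1877)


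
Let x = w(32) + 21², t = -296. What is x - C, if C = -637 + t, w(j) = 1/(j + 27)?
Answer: 81067/59 ≈ 1374.0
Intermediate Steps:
w(j) = 1/(27 + j)
C = -933 (C = -637 - 296 = -933)
x = 26020/59 (x = 1/(27 + 32) + 21² = 1/59 + 441 = 26020/59 ≈ 441.02)
x - C = 26020/59 - 1*(-933) = 26020/59 + 933 = 81067/59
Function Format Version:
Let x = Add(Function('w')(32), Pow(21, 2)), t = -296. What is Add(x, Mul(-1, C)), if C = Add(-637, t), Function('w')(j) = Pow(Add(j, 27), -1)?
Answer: Rational(81067, 59) ≈ 1374.0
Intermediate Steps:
Function('w')(j) = Pow(Add(27, j), -1)
C = -933 (C = Add(-637, -296) = -933)
x = Rational(26020, 59) (x = Add(Pow(Add(27, 32), -1), Pow(21, 2)) = Add(Pow(59, -1), 441) = Add(Rational(1, 59), 441) = Rational(26020, 59) ≈ 441.02)
Add(x, Mul(-1, C)) = Add(Rational(26020, 59), Mul(-1, -933)) = Add(Rational(26020, 59), 933) = Rational(81067, 59)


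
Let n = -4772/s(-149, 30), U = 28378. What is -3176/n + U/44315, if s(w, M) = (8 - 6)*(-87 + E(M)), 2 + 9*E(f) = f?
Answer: -52826331514/475810155 ≈ -111.02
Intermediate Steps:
E(f) = -2/9 + f/9
s(w, M) = -1570/9 + 2*M/9 (s(w, M) = (8 - 6)*(-87 + (-2/9 + M/9)) = 2*(-785/9 + M/9) = -1570/9 + 2*M/9)
n = 21474/755 (n = -4772/(-1570/9 + (2/9)*30) = -4772/(-1570/9 + 20/3) = -4772/(-1510/9) = -4772*(-9/1510) = 21474/755 ≈ 28.442)
-3176/n + U/44315 = -3176/21474/755 + 28378/44315 = -3176*755/21474 + 28378*(1/44315) = -1198940/10737 + 28378/44315 = -52826331514/475810155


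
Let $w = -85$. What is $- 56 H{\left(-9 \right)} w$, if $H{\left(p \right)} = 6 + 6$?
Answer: $57120$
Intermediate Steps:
$H{\left(p \right)} = 12$
$- 56 H{\left(-9 \right)} w = \left(-56\right) 12 \left(-85\right) = \left(-672\right) \left(-85\right) = 57120$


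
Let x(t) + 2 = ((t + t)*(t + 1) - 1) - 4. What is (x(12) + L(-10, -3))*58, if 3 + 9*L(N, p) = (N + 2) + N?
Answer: 52664/3 ≈ 17555.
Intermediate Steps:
L(N, p) = -⅑ + 2*N/9 (L(N, p) = -⅓ + ((N + 2) + N)/9 = -⅓ + ((2 + N) + N)/9 = -⅓ + (2 + 2*N)/9 = -⅓ + (2/9 + 2*N/9) = -⅑ + 2*N/9)
x(t) = -7 + 2*t*(1 + t) (x(t) = -2 + (((t + t)*(t + 1) - 1) - 4) = -2 + (((2*t)*(1 + t) - 1) - 4) = -2 + ((2*t*(1 + t) - 1) - 4) = -2 + ((-1 + 2*t*(1 + t)) - 4) = -2 + (-5 + 2*t*(1 + t)) = -7 + 2*t*(1 + t))
(x(12) + L(-10, -3))*58 = ((-7 + 2*12 + 2*12²) + (-⅑ + (2/9)*(-10)))*58 = ((-7 + 24 + 2*144) + (-⅑ - 20/9))*58 = ((-7 + 24 + 288) - 7/3)*58 = (305 - 7/3)*58 = (908/3)*58 = 52664/3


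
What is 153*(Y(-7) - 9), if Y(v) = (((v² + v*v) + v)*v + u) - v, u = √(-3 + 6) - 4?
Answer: -98379 + 153*√3 ≈ -98114.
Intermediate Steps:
u = -4 + √3 (u = √3 - 4 = -4 + √3 ≈ -2.2679)
Y(v) = -4 + √3 - v + v*(v + 2*v²) (Y(v) = (((v² + v*v) + v)*v + (-4 + √3)) - v = (((v² + v²) + v)*v + (-4 + √3)) - v = ((2*v² + v)*v + (-4 + √3)) - v = ((v + 2*v²)*v + (-4 + √3)) - v = (v*(v + 2*v²) + (-4 + √3)) - v = (-4 + √3 + v*(v + 2*v²)) - v = -4 + √3 - v + v*(v + 2*v²))
153*(Y(-7) - 9) = 153*((-4 + √3 + (-7)² - 1*(-7) + 2*(-7)³) - 9) = 153*((-4 + √3 + 49 + 7 + 2*(-343)) - 9) = 153*((-4 + √3 + 49 + 7 - 686) - 9) = 153*((-634 + √3) - 9) = 153*(-643 + √3) = -98379 + 153*√3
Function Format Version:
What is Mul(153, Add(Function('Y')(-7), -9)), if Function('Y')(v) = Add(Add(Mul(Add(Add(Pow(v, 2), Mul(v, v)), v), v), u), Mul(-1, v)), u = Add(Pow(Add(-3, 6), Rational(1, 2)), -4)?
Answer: Add(-98379, Mul(153, Pow(3, Rational(1, 2)))) ≈ -98114.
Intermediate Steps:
u = Add(-4, Pow(3, Rational(1, 2))) (u = Add(Pow(3, Rational(1, 2)), -4) = Add(-4, Pow(3, Rational(1, 2))) ≈ -2.2679)
Function('Y')(v) = Add(-4, Pow(3, Rational(1, 2)), Mul(-1, v), Mul(v, Add(v, Mul(2, Pow(v, 2))))) (Function('Y')(v) = Add(Add(Mul(Add(Add(Pow(v, 2), Mul(v, v)), v), v), Add(-4, Pow(3, Rational(1, 2)))), Mul(-1, v)) = Add(Add(Mul(Add(Add(Pow(v, 2), Pow(v, 2)), v), v), Add(-4, Pow(3, Rational(1, 2)))), Mul(-1, v)) = Add(Add(Mul(Add(Mul(2, Pow(v, 2)), v), v), Add(-4, Pow(3, Rational(1, 2)))), Mul(-1, v)) = Add(Add(Mul(Add(v, Mul(2, Pow(v, 2))), v), Add(-4, Pow(3, Rational(1, 2)))), Mul(-1, v)) = Add(Add(Mul(v, Add(v, Mul(2, Pow(v, 2)))), Add(-4, Pow(3, Rational(1, 2)))), Mul(-1, v)) = Add(Add(-4, Pow(3, Rational(1, 2)), Mul(v, Add(v, Mul(2, Pow(v, 2))))), Mul(-1, v)) = Add(-4, Pow(3, Rational(1, 2)), Mul(-1, v), Mul(v, Add(v, Mul(2, Pow(v, 2))))))
Mul(153, Add(Function('Y')(-7), -9)) = Mul(153, Add(Add(-4, Pow(3, Rational(1, 2)), Pow(-7, 2), Mul(-1, -7), Mul(2, Pow(-7, 3))), -9)) = Mul(153, Add(Add(-4, Pow(3, Rational(1, 2)), 49, 7, Mul(2, -343)), -9)) = Mul(153, Add(Add(-4, Pow(3, Rational(1, 2)), 49, 7, -686), -9)) = Mul(153, Add(Add(-634, Pow(3, Rational(1, 2))), -9)) = Mul(153, Add(-643, Pow(3, Rational(1, 2)))) = Add(-98379, Mul(153, Pow(3, Rational(1, 2))))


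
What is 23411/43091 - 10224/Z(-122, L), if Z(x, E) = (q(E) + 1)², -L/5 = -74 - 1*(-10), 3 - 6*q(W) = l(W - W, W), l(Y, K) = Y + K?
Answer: -331607573/101653771 ≈ -3.2621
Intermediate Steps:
l(Y, K) = K + Y
q(W) = ½ - W/6 (q(W) = ½ - (W + (W - W))/6 = ½ - (W + 0)/6 = ½ - W/6)
L = 320 (L = -5*(-74 - 1*(-10)) = -5*(-74 + 10) = -5*(-64) = 320)
Z(x, E) = (3/2 - E/6)² (Z(x, E) = ((½ - E/6) + 1)² = (3/2 - E/6)²)
23411/43091 - 10224/Z(-122, L) = 23411/43091 - 10224*36/(-9 + 320)² = 23411*(1/43091) - 10224/((1/36)*311²) = 571/1051 - 10224/((1/36)*96721) = 571/1051 - 10224/96721/36 = 571/1051 - 10224*36/96721 = 571/1051 - 368064/96721 = -331607573/101653771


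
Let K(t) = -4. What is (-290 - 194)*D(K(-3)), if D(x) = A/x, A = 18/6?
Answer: 363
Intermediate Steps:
A = 3 (A = 18*(⅙) = 3)
D(x) = 3/x
(-290 - 194)*D(K(-3)) = (-290 - 194)*(3/(-4)) = -1452*(-1)/4 = -484*(-¾) = 363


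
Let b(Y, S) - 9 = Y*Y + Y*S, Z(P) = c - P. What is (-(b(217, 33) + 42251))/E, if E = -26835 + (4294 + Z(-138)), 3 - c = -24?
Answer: 48255/11188 ≈ 4.3131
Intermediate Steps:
c = 27 (c = 3 - 1*(-24) = 3 + 24 = 27)
Z(P) = 27 - P
b(Y, S) = 9 + Y**2 + S*Y (b(Y, S) = 9 + (Y*Y + Y*S) = 9 + (Y**2 + S*Y) = 9 + Y**2 + S*Y)
E = -22376 (E = -26835 + (4294 + (27 - 1*(-138))) = -26835 + (4294 + (27 + 138)) = -26835 + (4294 + 165) = -26835 + 4459 = -22376)
(-(b(217, 33) + 42251))/E = -((9 + 217**2 + 33*217) + 42251)/(-22376) = -((9 + 47089 + 7161) + 42251)*(-1/22376) = -(54259 + 42251)*(-1/22376) = -1*96510*(-1/22376) = -96510*(-1/22376) = 48255/11188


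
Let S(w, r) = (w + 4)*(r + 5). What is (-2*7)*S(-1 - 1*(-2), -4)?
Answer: -70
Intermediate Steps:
S(w, r) = (4 + w)*(5 + r)
(-2*7)*S(-1 - 1*(-2), -4) = (-2*7)*(20 + 4*(-4) + 5*(-1 - 1*(-2)) - 4*(-1 - 1*(-2))) = -14*(20 - 16 + 5*(-1 + 2) - 4*(-1 + 2)) = -14*(20 - 16 + 5*1 - 4*1) = -14*(20 - 16 + 5 - 4) = -14*5 = -70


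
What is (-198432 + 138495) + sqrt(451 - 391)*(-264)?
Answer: -59937 - 528*sqrt(15) ≈ -61982.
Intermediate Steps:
(-198432 + 138495) + sqrt(451 - 391)*(-264) = -59937 + sqrt(60)*(-264) = -59937 + (2*sqrt(15))*(-264) = -59937 - 528*sqrt(15)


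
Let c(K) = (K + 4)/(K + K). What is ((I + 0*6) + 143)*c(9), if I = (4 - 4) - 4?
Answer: 1807/18 ≈ 100.39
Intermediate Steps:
I = -4 (I = 0 - 4 = -4)
c(K) = (4 + K)/(2*K) (c(K) = (4 + K)/((2*K)) = (4 + K)*(1/(2*K)) = (4 + K)/(2*K))
((I + 0*6) + 143)*c(9) = ((-4 + 0*6) + 143)*((½)*(4 + 9)/9) = ((-4 + 0) + 143)*((½)*(⅑)*13) = (-4 + 143)*(13/18) = 139*(13/18) = 1807/18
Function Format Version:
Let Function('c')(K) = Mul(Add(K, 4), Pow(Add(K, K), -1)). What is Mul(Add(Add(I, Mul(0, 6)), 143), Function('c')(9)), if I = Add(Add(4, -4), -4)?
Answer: Rational(1807, 18) ≈ 100.39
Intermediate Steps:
I = -4 (I = Add(0, -4) = -4)
Function('c')(K) = Mul(Rational(1, 2), Pow(K, -1), Add(4, K)) (Function('c')(K) = Mul(Add(4, K), Pow(Mul(2, K), -1)) = Mul(Add(4, K), Mul(Rational(1, 2), Pow(K, -1))) = Mul(Rational(1, 2), Pow(K, -1), Add(4, K)))
Mul(Add(Add(I, Mul(0, 6)), 143), Function('c')(9)) = Mul(Add(Add(-4, Mul(0, 6)), 143), Mul(Rational(1, 2), Pow(9, -1), Add(4, 9))) = Mul(Add(Add(-4, 0), 143), Mul(Rational(1, 2), Rational(1, 9), 13)) = Mul(Add(-4, 143), Rational(13, 18)) = Mul(139, Rational(13, 18)) = Rational(1807, 18)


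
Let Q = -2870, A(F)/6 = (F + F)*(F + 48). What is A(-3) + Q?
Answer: -4490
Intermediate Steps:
A(F) = 12*F*(48 + F) (A(F) = 6*((F + F)*(F + 48)) = 6*((2*F)*(48 + F)) = 6*(2*F*(48 + F)) = 12*F*(48 + F))
A(-3) + Q = 12*(-3)*(48 - 3) - 2870 = 12*(-3)*45 - 2870 = -1620 - 2870 = -4490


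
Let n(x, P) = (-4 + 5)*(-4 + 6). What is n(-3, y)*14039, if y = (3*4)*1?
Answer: 28078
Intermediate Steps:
y = 12 (y = 12*1 = 12)
n(x, P) = 2 (n(x, P) = 1*2 = 2)
n(-3, y)*14039 = 2*14039 = 28078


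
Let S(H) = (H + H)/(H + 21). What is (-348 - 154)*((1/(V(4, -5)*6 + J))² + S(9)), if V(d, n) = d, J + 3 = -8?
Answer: -257024/845 ≈ -304.17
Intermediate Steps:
J = -11 (J = -3 - 8 = -11)
S(H) = 2*H/(21 + H) (S(H) = (2*H)/(21 + H) = 2*H/(21 + H))
(-348 - 154)*((1/(V(4, -5)*6 + J))² + S(9)) = (-348 - 154)*((1/(4*6 - 11))² + 2*9/(21 + 9)) = -502*((1/(24 - 11))² + 2*9/30) = -502*((1/13)² + 2*9*(1/30)) = -502*((1/13)² + ⅗) = -502*(1/169 + ⅗) = -502*512/845 = -257024/845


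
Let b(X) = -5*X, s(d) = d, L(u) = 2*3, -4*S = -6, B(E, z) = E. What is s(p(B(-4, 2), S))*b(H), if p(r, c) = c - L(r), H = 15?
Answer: 675/2 ≈ 337.50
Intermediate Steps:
S = 3/2 (S = -¼*(-6) = 3/2 ≈ 1.5000)
L(u) = 6
p(r, c) = -6 + c (p(r, c) = c - 1*6 = c - 6 = -6 + c)
s(p(B(-4, 2), S))*b(H) = (-6 + 3/2)*(-5*15) = -9/2*(-75) = 675/2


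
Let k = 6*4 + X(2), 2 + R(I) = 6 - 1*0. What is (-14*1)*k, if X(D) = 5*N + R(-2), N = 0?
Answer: -392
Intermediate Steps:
R(I) = 4 (R(I) = -2 + (6 - 1*0) = -2 + (6 + 0) = -2 + 6 = 4)
X(D) = 4 (X(D) = 5*0 + 4 = 0 + 4 = 4)
k = 28 (k = 6*4 + 4 = 24 + 4 = 28)
(-14*1)*k = -14*1*28 = -14*28 = -392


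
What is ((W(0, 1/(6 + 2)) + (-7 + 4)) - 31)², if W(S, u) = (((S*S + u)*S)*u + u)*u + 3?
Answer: 3932289/4096 ≈ 960.03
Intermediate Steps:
W(S, u) = 3 + u*(u + S*u*(u + S²)) (W(S, u) = (((S² + u)*S)*u + u)*u + 3 = (((u + S²)*S)*u + u)*u + 3 = ((S*(u + S²))*u + u)*u + 3 = (S*u*(u + S²) + u)*u + 3 = (u + S*u*(u + S²))*u + 3 = u*(u + S*u*(u + S²)) + 3 = 3 + u*(u + S*u*(u + S²)))
((W(0, 1/(6 + 2)) + (-7 + 4)) - 31)² = (((3 + (1/(6 + 2))² + 0*(1/(6 + 2))³ + 0³*(1/(6 + 2))²) + (-7 + 4)) - 31)² = (((3 + (1/8)² + 0*(1/8)³ + 0*(1/8)²) - 3) - 31)² = (((3 + (⅛)² + 0*(⅛)³ + 0*(⅛)²) - 3) - 31)² = (((3 + 1/64 + 0*(1/512) + 0*(1/64)) - 3) - 31)² = (((3 + 1/64 + 0 + 0) - 3) - 31)² = ((193/64 - 3) - 31)² = (1/64 - 31)² = (-1983/64)² = 3932289/4096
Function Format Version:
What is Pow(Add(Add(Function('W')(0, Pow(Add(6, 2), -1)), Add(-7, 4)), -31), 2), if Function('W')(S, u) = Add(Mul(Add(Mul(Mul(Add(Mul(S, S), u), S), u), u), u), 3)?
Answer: Rational(3932289, 4096) ≈ 960.03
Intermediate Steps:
Function('W')(S, u) = Add(3, Mul(u, Add(u, Mul(S, u, Add(u, Pow(S, 2)))))) (Function('W')(S, u) = Add(Mul(Add(Mul(Mul(Add(Pow(S, 2), u), S), u), u), u), 3) = Add(Mul(Add(Mul(Mul(Add(u, Pow(S, 2)), S), u), u), u), 3) = Add(Mul(Add(Mul(Mul(S, Add(u, Pow(S, 2))), u), u), u), 3) = Add(Mul(Add(Mul(S, u, Add(u, Pow(S, 2))), u), u), 3) = Add(Mul(Add(u, Mul(S, u, Add(u, Pow(S, 2)))), u), 3) = Add(Mul(u, Add(u, Mul(S, u, Add(u, Pow(S, 2))))), 3) = Add(3, Mul(u, Add(u, Mul(S, u, Add(u, Pow(S, 2)))))))
Pow(Add(Add(Function('W')(0, Pow(Add(6, 2), -1)), Add(-7, 4)), -31), 2) = Pow(Add(Add(Add(3, Pow(Pow(Add(6, 2), -1), 2), Mul(0, Pow(Pow(Add(6, 2), -1), 3)), Mul(Pow(0, 3), Pow(Pow(Add(6, 2), -1), 2))), Add(-7, 4)), -31), 2) = Pow(Add(Add(Add(3, Pow(Pow(8, -1), 2), Mul(0, Pow(Pow(8, -1), 3)), Mul(0, Pow(Pow(8, -1), 2))), -3), -31), 2) = Pow(Add(Add(Add(3, Pow(Rational(1, 8), 2), Mul(0, Pow(Rational(1, 8), 3)), Mul(0, Pow(Rational(1, 8), 2))), -3), -31), 2) = Pow(Add(Add(Add(3, Rational(1, 64), Mul(0, Rational(1, 512)), Mul(0, Rational(1, 64))), -3), -31), 2) = Pow(Add(Add(Add(3, Rational(1, 64), 0, 0), -3), -31), 2) = Pow(Add(Add(Rational(193, 64), -3), -31), 2) = Pow(Add(Rational(1, 64), -31), 2) = Pow(Rational(-1983, 64), 2) = Rational(3932289, 4096)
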